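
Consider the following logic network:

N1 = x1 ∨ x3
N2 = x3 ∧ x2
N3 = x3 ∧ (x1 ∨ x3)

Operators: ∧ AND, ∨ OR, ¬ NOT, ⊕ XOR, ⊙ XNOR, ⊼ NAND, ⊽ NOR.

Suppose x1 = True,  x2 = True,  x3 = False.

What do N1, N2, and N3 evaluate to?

N1 = True, N2 = False, N3 = False

N1 = True ∨ False = True
N2 = False ∧ True = False
N3 = False ∧ (True ∨ False) = False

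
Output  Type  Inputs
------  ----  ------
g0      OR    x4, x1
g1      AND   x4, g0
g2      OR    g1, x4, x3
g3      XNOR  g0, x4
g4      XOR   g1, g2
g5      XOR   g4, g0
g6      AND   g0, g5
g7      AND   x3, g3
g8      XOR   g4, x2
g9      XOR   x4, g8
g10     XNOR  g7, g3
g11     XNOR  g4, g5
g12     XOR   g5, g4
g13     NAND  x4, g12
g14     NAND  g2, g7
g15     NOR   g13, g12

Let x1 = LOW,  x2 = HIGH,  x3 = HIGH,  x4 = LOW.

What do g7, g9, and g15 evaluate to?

g7 = HIGH, g9 = LOW, g15 = LOW

g0 = x4 OR x1 = LOW OR LOW = LOW
g1 = x4 AND g0 = LOW AND LOW = LOW
g2 = g1 OR x4 OR x3 = LOW OR LOW OR HIGH = HIGH
g3 = g0 XNOR x4 = LOW XNOR LOW = HIGH
g4 = g1 XOR g2 = LOW XOR HIGH = HIGH
g5 = g4 XOR g0 = HIGH XOR LOW = HIGH
g7 = x3 AND g3 = HIGH AND HIGH = HIGH
g8 = g4 XOR x2 = HIGH XOR HIGH = LOW
g9 = x4 XOR g8 = LOW XOR LOW = LOW
g12 = g5 XOR g4 = HIGH XOR HIGH = LOW
g13 = x4 NAND g12 = LOW NAND LOW = HIGH
g15 = g13 NOR g12 = HIGH NOR LOW = LOW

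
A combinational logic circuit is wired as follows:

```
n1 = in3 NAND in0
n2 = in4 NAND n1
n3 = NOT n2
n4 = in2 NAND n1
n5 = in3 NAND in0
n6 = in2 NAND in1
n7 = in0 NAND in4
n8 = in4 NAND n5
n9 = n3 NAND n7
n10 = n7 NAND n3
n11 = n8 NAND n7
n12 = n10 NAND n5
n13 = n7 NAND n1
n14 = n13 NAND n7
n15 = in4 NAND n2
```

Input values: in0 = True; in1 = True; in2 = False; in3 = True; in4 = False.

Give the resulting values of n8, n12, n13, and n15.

n8 = True  n12 = True  n13 = True  n15 = True

n1 = in3 NAND in0 = True NAND True = False
n2 = in4 NAND n1 = False NAND False = True
n3 = NOT n2 = NOT True = False
n5 = in3 NAND in0 = True NAND True = False
n7 = in0 NAND in4 = True NAND False = True
n8 = in4 NAND n5 = False NAND False = True
n10 = n7 NAND n3 = True NAND False = True
n12 = n10 NAND n5 = True NAND False = True
n13 = n7 NAND n1 = True NAND False = True
n15 = in4 NAND n2 = False NAND True = True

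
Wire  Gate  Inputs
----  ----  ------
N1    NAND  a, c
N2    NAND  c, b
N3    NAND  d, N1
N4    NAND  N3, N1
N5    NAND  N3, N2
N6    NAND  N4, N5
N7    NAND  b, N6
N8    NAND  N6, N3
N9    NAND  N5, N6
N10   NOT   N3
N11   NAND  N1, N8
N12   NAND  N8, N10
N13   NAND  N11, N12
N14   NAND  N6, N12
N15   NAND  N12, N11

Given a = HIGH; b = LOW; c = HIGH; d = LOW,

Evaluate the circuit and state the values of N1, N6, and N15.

N1 = LOW, N6 = HIGH, N15 = LOW

N1 = a NAND c = HIGH NAND HIGH = LOW
N2 = c NAND b = HIGH NAND LOW = HIGH
N3 = d NAND N1 = LOW NAND LOW = HIGH
N4 = N3 NAND N1 = HIGH NAND LOW = HIGH
N5 = N3 NAND N2 = HIGH NAND HIGH = LOW
N6 = N4 NAND N5 = HIGH NAND LOW = HIGH
N8 = N6 NAND N3 = HIGH NAND HIGH = LOW
N10 = NOT N3 = NOT HIGH = LOW
N11 = N1 NAND N8 = LOW NAND LOW = HIGH
N12 = N8 NAND N10 = LOW NAND LOW = HIGH
N15 = N12 NAND N11 = HIGH NAND HIGH = LOW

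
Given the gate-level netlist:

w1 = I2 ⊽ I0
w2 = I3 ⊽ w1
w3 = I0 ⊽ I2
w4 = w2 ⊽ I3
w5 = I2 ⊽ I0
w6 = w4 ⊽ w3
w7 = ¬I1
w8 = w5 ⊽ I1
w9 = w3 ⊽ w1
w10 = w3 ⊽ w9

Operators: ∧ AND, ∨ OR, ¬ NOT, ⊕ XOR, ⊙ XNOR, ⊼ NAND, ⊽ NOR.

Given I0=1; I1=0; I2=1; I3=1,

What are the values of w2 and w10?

w2 = 0; w10 = 0

w1 = I2 NOR I0 = 1 NOR 1 = 0
w2 = I3 NOR w1 = 1 NOR 0 = 0
w3 = I0 NOR I2 = 1 NOR 1 = 0
w9 = w3 NOR w1 = 0 NOR 0 = 1
w10 = w3 NOR w9 = 0 NOR 1 = 0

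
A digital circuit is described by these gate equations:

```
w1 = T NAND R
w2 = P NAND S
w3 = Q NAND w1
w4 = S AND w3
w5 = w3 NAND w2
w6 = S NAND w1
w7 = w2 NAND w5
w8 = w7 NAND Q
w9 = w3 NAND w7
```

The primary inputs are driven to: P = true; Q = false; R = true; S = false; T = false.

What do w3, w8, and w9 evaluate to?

w1 = T NAND R = false NAND true = true
w2 = P NAND S = true NAND false = true
w3 = Q NAND w1 = false NAND true = true
w5 = w3 NAND w2 = true NAND true = false
w7 = w2 NAND w5 = true NAND false = true
w8 = w7 NAND Q = true NAND false = true
w9 = w3 NAND w7 = true NAND true = false

w3 = true, w8 = true, w9 = false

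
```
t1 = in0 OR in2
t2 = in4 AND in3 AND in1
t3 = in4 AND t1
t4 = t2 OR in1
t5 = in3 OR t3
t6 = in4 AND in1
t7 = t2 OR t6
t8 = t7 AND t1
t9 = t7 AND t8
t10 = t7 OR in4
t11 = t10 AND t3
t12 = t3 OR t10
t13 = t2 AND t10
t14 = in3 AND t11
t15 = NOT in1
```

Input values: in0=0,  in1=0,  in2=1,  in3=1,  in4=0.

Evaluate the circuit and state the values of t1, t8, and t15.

t1 = 1  t8 = 0  t15 = 1

t1 = in0 OR in2 = 0 OR 1 = 1
t2 = in4 AND in3 AND in1 = 0 AND 1 AND 0 = 0
t6 = in4 AND in1 = 0 AND 0 = 0
t7 = t2 OR t6 = 0 OR 0 = 0
t8 = t7 AND t1 = 0 AND 1 = 0
t15 = NOT in1 = NOT 0 = 1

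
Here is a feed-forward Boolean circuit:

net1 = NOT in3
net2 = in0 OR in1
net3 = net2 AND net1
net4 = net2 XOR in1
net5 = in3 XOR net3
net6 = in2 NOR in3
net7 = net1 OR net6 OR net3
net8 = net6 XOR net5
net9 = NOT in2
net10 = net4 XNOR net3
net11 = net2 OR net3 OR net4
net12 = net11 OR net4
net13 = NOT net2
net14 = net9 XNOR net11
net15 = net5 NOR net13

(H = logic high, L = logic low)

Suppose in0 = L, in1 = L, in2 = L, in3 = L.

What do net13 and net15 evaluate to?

net13 = H, net15 = L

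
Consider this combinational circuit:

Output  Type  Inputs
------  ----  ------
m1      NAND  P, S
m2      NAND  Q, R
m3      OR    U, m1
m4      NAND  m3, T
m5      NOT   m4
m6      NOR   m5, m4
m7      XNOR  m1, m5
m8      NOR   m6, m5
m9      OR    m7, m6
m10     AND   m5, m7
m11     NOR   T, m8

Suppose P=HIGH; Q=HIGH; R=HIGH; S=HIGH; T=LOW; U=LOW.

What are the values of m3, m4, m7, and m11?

m1 = P NAND S = HIGH NAND HIGH = LOW
m3 = U OR m1 = LOW OR LOW = LOW
m4 = m3 NAND T = LOW NAND LOW = HIGH
m5 = NOT m4 = NOT HIGH = LOW
m6 = m5 NOR m4 = LOW NOR HIGH = LOW
m7 = m1 XNOR m5 = LOW XNOR LOW = HIGH
m8 = m6 NOR m5 = LOW NOR LOW = HIGH
m11 = T NOR m8 = LOW NOR HIGH = LOW

m3 = LOW, m4 = HIGH, m7 = HIGH, m11 = LOW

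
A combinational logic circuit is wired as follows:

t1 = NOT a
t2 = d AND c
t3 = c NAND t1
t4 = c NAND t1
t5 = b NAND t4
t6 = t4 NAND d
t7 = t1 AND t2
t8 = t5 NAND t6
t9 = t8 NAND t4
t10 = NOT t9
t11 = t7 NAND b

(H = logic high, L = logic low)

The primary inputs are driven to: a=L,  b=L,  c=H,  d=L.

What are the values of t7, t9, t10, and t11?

t1 = NOT a = NOT L = H
t2 = d AND c = L AND H = L
t4 = c NAND t1 = H NAND H = L
t5 = b NAND t4 = L NAND L = H
t6 = t4 NAND d = L NAND L = H
t7 = t1 AND t2 = H AND L = L
t8 = t5 NAND t6 = H NAND H = L
t9 = t8 NAND t4 = L NAND L = H
t10 = NOT t9 = NOT H = L
t11 = t7 NAND b = L NAND L = H

t7 = L; t9 = H; t10 = L; t11 = H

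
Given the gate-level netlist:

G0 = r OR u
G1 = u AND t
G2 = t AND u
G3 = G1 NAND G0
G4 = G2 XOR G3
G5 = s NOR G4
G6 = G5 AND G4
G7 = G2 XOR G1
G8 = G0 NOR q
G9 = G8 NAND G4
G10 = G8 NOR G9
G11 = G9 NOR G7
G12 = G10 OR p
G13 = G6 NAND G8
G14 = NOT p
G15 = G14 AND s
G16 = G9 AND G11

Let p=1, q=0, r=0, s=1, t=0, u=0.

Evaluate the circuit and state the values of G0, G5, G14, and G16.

G0 = 0, G5 = 0, G14 = 0, G16 = 0

G0 = r OR u = 0 OR 0 = 0
G1 = u AND t = 0 AND 0 = 0
G2 = t AND u = 0 AND 0 = 0
G3 = G1 NAND G0 = 0 NAND 0 = 1
G4 = G2 XOR G3 = 0 XOR 1 = 1
G5 = s NOR G4 = 1 NOR 1 = 0
G7 = G2 XOR G1 = 0 XOR 0 = 0
G8 = G0 NOR q = 0 NOR 0 = 1
G9 = G8 NAND G4 = 1 NAND 1 = 0
G11 = G9 NOR G7 = 0 NOR 0 = 1
G14 = NOT p = NOT 1 = 0
G16 = G9 AND G11 = 0 AND 1 = 0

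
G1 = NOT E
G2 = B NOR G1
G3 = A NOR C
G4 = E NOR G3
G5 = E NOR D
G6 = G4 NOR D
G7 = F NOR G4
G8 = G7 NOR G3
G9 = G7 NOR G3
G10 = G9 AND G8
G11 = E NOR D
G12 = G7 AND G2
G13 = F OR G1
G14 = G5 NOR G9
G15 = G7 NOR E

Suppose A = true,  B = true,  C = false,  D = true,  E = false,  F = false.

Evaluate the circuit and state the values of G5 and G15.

G3 = A NOR C = true NOR false = false
G4 = E NOR G3 = false NOR false = true
G5 = E NOR D = false NOR true = false
G7 = F NOR G4 = false NOR true = false
G15 = G7 NOR E = false NOR false = true

G5 = false, G15 = true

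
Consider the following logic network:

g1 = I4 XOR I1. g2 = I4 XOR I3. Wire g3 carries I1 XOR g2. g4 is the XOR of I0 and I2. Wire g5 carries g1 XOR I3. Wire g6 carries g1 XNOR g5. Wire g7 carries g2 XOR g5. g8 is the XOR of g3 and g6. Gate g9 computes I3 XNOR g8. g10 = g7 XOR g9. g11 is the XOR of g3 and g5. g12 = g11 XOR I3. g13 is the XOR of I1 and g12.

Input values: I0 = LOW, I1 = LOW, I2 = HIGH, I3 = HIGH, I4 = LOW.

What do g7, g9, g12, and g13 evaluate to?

g7 = LOW, g9 = HIGH, g12 = HIGH, g13 = HIGH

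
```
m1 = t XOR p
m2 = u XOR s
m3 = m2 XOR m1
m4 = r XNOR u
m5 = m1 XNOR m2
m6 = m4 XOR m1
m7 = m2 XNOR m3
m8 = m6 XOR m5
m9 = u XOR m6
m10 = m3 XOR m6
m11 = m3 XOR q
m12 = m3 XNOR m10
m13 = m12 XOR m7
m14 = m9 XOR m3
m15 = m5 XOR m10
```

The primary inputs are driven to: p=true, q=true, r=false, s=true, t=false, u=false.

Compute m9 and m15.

m9 = false, m15 = true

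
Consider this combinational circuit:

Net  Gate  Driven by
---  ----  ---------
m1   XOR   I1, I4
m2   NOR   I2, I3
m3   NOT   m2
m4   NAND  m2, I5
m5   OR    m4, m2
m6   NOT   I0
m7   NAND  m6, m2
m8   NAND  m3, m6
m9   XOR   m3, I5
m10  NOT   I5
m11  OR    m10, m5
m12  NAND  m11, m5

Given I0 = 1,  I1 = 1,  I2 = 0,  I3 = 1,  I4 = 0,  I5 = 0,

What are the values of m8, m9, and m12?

m8 = 1, m9 = 1, m12 = 0

m2 = I2 NOR I3 = 0 NOR 1 = 0
m3 = NOT m2 = NOT 0 = 1
m4 = m2 NAND I5 = 0 NAND 0 = 1
m5 = m4 OR m2 = 1 OR 0 = 1
m6 = NOT I0 = NOT 1 = 0
m8 = m3 NAND m6 = 1 NAND 0 = 1
m9 = m3 XOR I5 = 1 XOR 0 = 1
m10 = NOT I5 = NOT 0 = 1
m11 = m10 OR m5 = 1 OR 1 = 1
m12 = m11 NAND m5 = 1 NAND 1 = 0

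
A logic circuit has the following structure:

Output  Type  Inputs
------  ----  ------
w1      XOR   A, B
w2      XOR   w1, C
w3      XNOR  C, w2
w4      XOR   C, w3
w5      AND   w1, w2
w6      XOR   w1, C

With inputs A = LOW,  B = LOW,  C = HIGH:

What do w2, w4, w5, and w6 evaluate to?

w1 = A XOR B = LOW XOR LOW = LOW
w2 = w1 XOR C = LOW XOR HIGH = HIGH
w3 = C XNOR w2 = HIGH XNOR HIGH = HIGH
w4 = C XOR w3 = HIGH XOR HIGH = LOW
w5 = w1 AND w2 = LOW AND HIGH = LOW
w6 = w1 XOR C = LOW XOR HIGH = HIGH

w2 = HIGH, w4 = LOW, w5 = LOW, w6 = HIGH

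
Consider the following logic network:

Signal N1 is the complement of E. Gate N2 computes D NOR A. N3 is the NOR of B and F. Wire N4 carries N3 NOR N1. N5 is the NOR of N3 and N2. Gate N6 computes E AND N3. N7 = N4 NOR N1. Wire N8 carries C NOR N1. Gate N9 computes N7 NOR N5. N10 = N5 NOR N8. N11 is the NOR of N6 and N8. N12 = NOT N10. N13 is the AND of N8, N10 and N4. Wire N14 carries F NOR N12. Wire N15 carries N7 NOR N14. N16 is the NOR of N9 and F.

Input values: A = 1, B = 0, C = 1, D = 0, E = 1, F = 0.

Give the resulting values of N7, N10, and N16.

N7 = 1, N10 = 1, N16 = 1

N1 = NOT E = NOT 1 = 0
N2 = D NOR A = 0 NOR 1 = 0
N3 = B NOR F = 0 NOR 0 = 1
N4 = N3 NOR N1 = 1 NOR 0 = 0
N5 = N3 NOR N2 = 1 NOR 0 = 0
N7 = N4 NOR N1 = 0 NOR 0 = 1
N8 = C NOR N1 = 1 NOR 0 = 0
N9 = N7 NOR N5 = 1 NOR 0 = 0
N10 = N5 NOR N8 = 0 NOR 0 = 1
N16 = N9 NOR F = 0 NOR 0 = 1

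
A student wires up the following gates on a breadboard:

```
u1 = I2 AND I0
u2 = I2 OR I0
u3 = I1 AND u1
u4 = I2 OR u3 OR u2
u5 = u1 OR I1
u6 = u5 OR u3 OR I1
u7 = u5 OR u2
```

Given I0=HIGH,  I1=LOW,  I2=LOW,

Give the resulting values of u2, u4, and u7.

u2 = HIGH  u4 = HIGH  u7 = HIGH

u1 = I2 AND I0 = LOW AND HIGH = LOW
u2 = I2 OR I0 = LOW OR HIGH = HIGH
u3 = I1 AND u1 = LOW AND LOW = LOW
u4 = I2 OR u3 OR u2 = LOW OR LOW OR HIGH = HIGH
u5 = u1 OR I1 = LOW OR LOW = LOW
u7 = u5 OR u2 = LOW OR HIGH = HIGH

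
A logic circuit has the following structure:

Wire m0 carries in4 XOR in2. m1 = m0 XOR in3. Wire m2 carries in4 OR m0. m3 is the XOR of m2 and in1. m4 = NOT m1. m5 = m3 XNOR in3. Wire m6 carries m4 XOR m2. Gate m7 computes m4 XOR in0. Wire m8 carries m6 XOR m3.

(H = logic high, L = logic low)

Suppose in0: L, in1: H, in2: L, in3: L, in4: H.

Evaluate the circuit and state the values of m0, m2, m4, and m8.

m0 = H, m2 = H, m4 = L, m8 = H

m0 = in4 XOR in2 = H XOR L = H
m1 = m0 XOR in3 = H XOR L = H
m2 = in4 OR m0 = H OR H = H
m3 = m2 XOR in1 = H XOR H = L
m4 = NOT m1 = NOT H = L
m6 = m4 XOR m2 = L XOR H = H
m8 = m6 XOR m3 = H XOR L = H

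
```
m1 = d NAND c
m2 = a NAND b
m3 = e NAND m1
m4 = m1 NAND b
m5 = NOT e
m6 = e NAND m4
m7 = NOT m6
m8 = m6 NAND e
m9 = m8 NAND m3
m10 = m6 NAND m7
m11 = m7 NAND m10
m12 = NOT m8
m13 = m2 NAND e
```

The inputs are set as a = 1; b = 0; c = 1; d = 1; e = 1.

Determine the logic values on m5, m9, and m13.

m1 = d NAND c = 1 NAND 1 = 0
m2 = a NAND b = 1 NAND 0 = 1
m3 = e NAND m1 = 1 NAND 0 = 1
m4 = m1 NAND b = 0 NAND 0 = 1
m5 = NOT e = NOT 1 = 0
m6 = e NAND m4 = 1 NAND 1 = 0
m8 = m6 NAND e = 0 NAND 1 = 1
m9 = m8 NAND m3 = 1 NAND 1 = 0
m13 = m2 NAND e = 1 NAND 1 = 0

m5 = 0; m9 = 0; m13 = 0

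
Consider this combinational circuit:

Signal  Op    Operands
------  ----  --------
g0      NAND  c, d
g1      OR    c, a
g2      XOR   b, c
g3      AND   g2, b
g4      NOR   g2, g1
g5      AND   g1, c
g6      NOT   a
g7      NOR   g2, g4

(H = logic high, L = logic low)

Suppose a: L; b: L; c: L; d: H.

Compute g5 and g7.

g5 = L, g7 = L

g1 = c OR a = L OR L = L
g2 = b XOR c = L XOR L = L
g4 = g2 NOR g1 = L NOR L = H
g5 = g1 AND c = L AND L = L
g7 = g2 NOR g4 = L NOR H = L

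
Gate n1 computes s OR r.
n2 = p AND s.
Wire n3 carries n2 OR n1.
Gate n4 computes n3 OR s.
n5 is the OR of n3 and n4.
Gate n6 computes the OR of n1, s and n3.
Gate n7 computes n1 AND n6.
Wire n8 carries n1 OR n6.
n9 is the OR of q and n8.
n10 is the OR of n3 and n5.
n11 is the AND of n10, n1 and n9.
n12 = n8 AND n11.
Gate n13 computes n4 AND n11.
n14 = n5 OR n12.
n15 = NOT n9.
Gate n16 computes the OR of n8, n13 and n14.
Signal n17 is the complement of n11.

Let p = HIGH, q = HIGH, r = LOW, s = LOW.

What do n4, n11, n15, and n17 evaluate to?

n1 = s OR r = LOW OR LOW = LOW
n2 = p AND s = HIGH AND LOW = LOW
n3 = n2 OR n1 = LOW OR LOW = LOW
n4 = n3 OR s = LOW OR LOW = LOW
n5 = n3 OR n4 = LOW OR LOW = LOW
n6 = n1 OR s OR n3 = LOW OR LOW OR LOW = LOW
n8 = n1 OR n6 = LOW OR LOW = LOW
n9 = q OR n8 = HIGH OR LOW = HIGH
n10 = n3 OR n5 = LOW OR LOW = LOW
n11 = n10 AND n1 AND n9 = LOW AND LOW AND HIGH = LOW
n15 = NOT n9 = NOT HIGH = LOW
n17 = NOT n11 = NOT LOW = HIGH

n4 = LOW, n11 = LOW, n15 = LOW, n17 = HIGH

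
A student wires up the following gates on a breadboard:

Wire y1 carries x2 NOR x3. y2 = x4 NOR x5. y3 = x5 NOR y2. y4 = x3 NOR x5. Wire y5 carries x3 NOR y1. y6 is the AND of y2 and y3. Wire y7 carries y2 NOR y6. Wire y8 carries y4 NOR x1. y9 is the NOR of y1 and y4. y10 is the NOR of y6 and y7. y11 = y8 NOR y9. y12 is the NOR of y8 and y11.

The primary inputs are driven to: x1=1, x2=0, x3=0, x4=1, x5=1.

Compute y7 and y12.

y7 = 1  y12 = 0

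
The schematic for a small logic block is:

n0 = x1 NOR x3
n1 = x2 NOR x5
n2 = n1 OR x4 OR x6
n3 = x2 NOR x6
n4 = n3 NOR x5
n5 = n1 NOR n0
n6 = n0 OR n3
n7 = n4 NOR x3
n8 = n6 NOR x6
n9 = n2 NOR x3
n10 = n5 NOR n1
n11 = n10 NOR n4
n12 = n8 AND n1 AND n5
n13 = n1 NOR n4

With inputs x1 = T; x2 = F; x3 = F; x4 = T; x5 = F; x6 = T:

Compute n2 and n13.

n2 = T, n13 = F

n1 = x2 NOR x5 = F NOR F = T
n2 = n1 OR x4 OR x6 = T OR T OR T = T
n3 = x2 NOR x6 = F NOR T = F
n4 = n3 NOR x5 = F NOR F = T
n13 = n1 NOR n4 = T NOR T = F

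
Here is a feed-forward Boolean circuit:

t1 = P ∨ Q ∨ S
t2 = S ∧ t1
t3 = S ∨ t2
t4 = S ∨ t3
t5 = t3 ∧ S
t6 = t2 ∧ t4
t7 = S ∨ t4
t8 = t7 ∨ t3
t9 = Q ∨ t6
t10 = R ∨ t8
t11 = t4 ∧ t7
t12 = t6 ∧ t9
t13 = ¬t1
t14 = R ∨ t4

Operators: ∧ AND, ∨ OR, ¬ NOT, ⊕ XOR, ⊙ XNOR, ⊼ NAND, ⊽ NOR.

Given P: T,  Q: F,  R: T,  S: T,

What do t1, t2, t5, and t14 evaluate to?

t1 = T; t2 = T; t5 = T; t14 = T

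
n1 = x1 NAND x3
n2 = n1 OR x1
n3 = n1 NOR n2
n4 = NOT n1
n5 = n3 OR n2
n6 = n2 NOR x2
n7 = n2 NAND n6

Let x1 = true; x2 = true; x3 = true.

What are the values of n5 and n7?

n5 = true; n7 = true

n1 = x1 NAND x3 = true NAND true = false
n2 = n1 OR x1 = false OR true = true
n3 = n1 NOR n2 = false NOR true = false
n5 = n3 OR n2 = false OR true = true
n6 = n2 NOR x2 = true NOR true = false
n7 = n2 NAND n6 = true NAND false = true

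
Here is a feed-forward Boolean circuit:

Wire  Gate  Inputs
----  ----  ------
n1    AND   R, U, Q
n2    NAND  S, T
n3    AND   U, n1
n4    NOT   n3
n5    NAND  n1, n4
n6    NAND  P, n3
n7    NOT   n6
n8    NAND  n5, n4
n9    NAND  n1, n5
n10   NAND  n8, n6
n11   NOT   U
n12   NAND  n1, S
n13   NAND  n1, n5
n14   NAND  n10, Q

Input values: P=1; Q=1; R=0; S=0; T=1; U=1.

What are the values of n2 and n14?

n2 = 1; n14 = 0

n1 = R AND U AND Q = 0 AND 1 AND 1 = 0
n2 = S NAND T = 0 NAND 1 = 1
n3 = U AND n1 = 1 AND 0 = 0
n4 = NOT n3 = NOT 0 = 1
n5 = n1 NAND n4 = 0 NAND 1 = 1
n6 = P NAND n3 = 1 NAND 0 = 1
n8 = n5 NAND n4 = 1 NAND 1 = 0
n10 = n8 NAND n6 = 0 NAND 1 = 1
n14 = n10 NAND Q = 1 NAND 1 = 0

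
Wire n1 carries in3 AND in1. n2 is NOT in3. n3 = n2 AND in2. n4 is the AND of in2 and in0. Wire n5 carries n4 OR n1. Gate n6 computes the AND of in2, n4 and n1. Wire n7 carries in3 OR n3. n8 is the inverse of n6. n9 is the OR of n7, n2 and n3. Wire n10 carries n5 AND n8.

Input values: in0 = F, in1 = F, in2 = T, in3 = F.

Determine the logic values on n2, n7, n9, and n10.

n1 = in3 AND in1 = F AND F = F
n2 = NOT in3 = NOT F = T
n3 = n2 AND in2 = T AND T = T
n4 = in2 AND in0 = T AND F = F
n5 = n4 OR n1 = F OR F = F
n6 = in2 AND n4 AND n1 = T AND F AND F = F
n7 = in3 OR n3 = F OR T = T
n8 = NOT n6 = NOT F = T
n9 = n7 OR n2 OR n3 = T OR T OR T = T
n10 = n5 AND n8 = F AND T = F

n2 = T, n7 = T, n9 = T, n10 = F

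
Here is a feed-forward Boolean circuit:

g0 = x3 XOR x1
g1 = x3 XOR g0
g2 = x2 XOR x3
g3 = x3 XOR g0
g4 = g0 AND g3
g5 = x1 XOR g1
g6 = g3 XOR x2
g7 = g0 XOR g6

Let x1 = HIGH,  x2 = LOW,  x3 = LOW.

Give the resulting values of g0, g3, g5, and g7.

g0 = x3 XOR x1 = LOW XOR HIGH = HIGH
g1 = x3 XOR g0 = LOW XOR HIGH = HIGH
g3 = x3 XOR g0 = LOW XOR HIGH = HIGH
g5 = x1 XOR g1 = HIGH XOR HIGH = LOW
g6 = g3 XOR x2 = HIGH XOR LOW = HIGH
g7 = g0 XOR g6 = HIGH XOR HIGH = LOW

g0 = HIGH, g3 = HIGH, g5 = LOW, g7 = LOW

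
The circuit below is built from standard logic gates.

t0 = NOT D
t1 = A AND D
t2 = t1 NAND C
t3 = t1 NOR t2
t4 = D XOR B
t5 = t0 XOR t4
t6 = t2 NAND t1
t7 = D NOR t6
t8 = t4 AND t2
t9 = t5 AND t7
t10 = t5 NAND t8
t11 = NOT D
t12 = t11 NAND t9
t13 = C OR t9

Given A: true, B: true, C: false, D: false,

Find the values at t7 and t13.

t0 = NOT D = NOT false = true
t1 = A AND D = true AND false = false
t2 = t1 NAND C = false NAND false = true
t4 = D XOR B = false XOR true = true
t5 = t0 XOR t4 = true XOR true = false
t6 = t2 NAND t1 = true NAND false = true
t7 = D NOR t6 = false NOR true = false
t9 = t5 AND t7 = false AND false = false
t13 = C OR t9 = false OR false = false

t7 = false  t13 = false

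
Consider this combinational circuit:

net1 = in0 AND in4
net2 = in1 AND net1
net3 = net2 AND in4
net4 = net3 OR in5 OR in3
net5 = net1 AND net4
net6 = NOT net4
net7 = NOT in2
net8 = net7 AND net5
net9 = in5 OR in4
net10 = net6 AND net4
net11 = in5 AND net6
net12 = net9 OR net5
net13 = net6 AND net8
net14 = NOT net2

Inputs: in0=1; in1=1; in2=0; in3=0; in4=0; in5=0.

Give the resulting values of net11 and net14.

net1 = in0 AND in4 = 1 AND 0 = 0
net2 = in1 AND net1 = 1 AND 0 = 0
net3 = net2 AND in4 = 0 AND 0 = 0
net4 = net3 OR in5 OR in3 = 0 OR 0 OR 0 = 0
net6 = NOT net4 = NOT 0 = 1
net11 = in5 AND net6 = 0 AND 1 = 0
net14 = NOT net2 = NOT 0 = 1

net11 = 0; net14 = 1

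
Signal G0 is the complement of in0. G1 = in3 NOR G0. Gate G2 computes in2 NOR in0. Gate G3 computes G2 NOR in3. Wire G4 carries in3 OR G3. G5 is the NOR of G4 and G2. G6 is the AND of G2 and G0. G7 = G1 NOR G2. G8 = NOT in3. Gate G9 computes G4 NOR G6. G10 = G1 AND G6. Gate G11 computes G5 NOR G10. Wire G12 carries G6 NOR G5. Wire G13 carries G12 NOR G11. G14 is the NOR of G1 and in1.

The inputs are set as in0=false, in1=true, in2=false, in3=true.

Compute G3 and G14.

G3 = false, G14 = false

G0 = NOT in0 = NOT false = true
G1 = in3 NOR G0 = true NOR true = false
G2 = in2 NOR in0 = false NOR false = true
G3 = G2 NOR in3 = true NOR true = false
G14 = G1 NOR in1 = false NOR true = false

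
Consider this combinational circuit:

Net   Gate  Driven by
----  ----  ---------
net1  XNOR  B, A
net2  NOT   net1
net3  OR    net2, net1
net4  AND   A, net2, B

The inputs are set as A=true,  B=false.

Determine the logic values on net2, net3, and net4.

net2 = true; net3 = true; net4 = false

net1 = B XNOR A = false XNOR true = false
net2 = NOT net1 = NOT false = true
net3 = net2 OR net1 = true OR false = true
net4 = A AND net2 AND B = true AND true AND false = false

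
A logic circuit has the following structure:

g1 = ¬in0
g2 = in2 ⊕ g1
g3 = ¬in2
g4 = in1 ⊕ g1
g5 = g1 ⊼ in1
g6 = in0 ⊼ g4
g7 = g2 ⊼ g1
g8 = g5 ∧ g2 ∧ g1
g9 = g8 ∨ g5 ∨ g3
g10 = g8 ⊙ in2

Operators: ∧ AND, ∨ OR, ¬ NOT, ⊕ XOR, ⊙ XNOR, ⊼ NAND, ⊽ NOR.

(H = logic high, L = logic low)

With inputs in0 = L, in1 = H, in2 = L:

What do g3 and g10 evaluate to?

g3 = H  g10 = H

g1 = NOT in0 = NOT L = H
g2 = in2 XOR g1 = L XOR H = H
g3 = NOT in2 = NOT L = H
g5 = g1 NAND in1 = H NAND H = L
g8 = g5 AND g2 AND g1 = L AND H AND H = L
g10 = g8 XNOR in2 = L XNOR L = H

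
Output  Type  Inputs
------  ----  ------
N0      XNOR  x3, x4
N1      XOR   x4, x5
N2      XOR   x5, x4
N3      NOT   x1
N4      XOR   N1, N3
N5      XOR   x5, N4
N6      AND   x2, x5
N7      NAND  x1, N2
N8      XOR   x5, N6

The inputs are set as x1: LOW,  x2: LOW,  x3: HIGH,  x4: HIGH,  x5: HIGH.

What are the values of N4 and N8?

N4 = HIGH, N8 = HIGH

N1 = x4 XOR x5 = HIGH XOR HIGH = LOW
N3 = NOT x1 = NOT LOW = HIGH
N4 = N1 XOR N3 = LOW XOR HIGH = HIGH
N6 = x2 AND x5 = LOW AND HIGH = LOW
N8 = x5 XOR N6 = HIGH XOR LOW = HIGH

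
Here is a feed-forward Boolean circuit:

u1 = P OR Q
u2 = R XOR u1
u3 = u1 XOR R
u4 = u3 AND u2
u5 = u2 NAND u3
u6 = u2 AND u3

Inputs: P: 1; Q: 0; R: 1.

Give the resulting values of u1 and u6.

u1 = 1; u6 = 0

u1 = P OR Q = 1 OR 0 = 1
u2 = R XOR u1 = 1 XOR 1 = 0
u3 = u1 XOR R = 1 XOR 1 = 0
u6 = u2 AND u3 = 0 AND 0 = 0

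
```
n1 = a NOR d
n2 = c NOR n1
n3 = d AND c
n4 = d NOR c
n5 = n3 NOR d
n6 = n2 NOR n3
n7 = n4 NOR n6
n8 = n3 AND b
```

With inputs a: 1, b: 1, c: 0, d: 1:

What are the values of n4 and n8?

n3 = d AND c = 1 AND 0 = 0
n4 = d NOR c = 1 NOR 0 = 0
n8 = n3 AND b = 0 AND 1 = 0

n4 = 0; n8 = 0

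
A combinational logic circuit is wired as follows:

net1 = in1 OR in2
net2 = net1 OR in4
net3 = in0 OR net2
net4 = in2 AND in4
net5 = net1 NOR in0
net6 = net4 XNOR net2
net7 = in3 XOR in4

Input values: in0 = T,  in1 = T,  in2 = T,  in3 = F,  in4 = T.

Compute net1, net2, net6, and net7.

net1 = T  net2 = T  net6 = T  net7 = T

net1 = in1 OR in2 = T OR T = T
net2 = net1 OR in4 = T OR T = T
net4 = in2 AND in4 = T AND T = T
net6 = net4 XNOR net2 = T XNOR T = T
net7 = in3 XOR in4 = F XOR T = T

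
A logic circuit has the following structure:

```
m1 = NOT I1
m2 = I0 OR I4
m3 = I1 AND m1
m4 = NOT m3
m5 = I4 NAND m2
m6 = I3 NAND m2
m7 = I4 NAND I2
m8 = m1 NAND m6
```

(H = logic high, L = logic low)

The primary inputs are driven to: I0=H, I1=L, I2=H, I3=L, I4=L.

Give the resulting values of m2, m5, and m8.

m2 = H, m5 = H, m8 = L

m1 = NOT I1 = NOT L = H
m2 = I0 OR I4 = H OR L = H
m5 = I4 NAND m2 = L NAND H = H
m6 = I3 NAND m2 = L NAND H = H
m8 = m1 NAND m6 = H NAND H = L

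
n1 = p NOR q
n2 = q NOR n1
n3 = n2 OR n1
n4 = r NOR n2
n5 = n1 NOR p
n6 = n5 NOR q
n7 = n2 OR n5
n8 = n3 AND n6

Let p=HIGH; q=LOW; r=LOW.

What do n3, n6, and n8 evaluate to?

n3 = HIGH, n6 = HIGH, n8 = HIGH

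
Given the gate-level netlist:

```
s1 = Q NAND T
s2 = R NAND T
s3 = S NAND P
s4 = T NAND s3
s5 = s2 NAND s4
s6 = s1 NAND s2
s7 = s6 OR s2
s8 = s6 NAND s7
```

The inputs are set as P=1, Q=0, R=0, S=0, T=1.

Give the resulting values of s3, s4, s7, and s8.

s1 = Q NAND T = 0 NAND 1 = 1
s2 = R NAND T = 0 NAND 1 = 1
s3 = S NAND P = 0 NAND 1 = 1
s4 = T NAND s3 = 1 NAND 1 = 0
s6 = s1 NAND s2 = 1 NAND 1 = 0
s7 = s6 OR s2 = 0 OR 1 = 1
s8 = s6 NAND s7 = 0 NAND 1 = 1

s3 = 1, s4 = 0, s7 = 1, s8 = 1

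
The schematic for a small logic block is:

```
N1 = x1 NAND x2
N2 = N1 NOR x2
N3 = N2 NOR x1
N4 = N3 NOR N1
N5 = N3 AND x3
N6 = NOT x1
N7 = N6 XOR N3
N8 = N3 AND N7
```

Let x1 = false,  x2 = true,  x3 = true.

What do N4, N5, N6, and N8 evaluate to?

N4 = false, N5 = true, N6 = true, N8 = false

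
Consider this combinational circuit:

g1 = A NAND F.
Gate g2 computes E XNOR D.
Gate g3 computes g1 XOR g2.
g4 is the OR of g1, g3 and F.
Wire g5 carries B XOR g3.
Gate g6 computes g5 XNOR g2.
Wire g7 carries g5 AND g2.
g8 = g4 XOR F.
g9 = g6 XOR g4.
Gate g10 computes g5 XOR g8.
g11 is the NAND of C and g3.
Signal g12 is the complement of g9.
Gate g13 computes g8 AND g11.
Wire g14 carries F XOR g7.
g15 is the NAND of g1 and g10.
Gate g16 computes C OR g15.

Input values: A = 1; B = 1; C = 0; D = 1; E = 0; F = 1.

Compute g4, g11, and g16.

g1 = A NAND F = 1 NAND 1 = 0
g2 = E XNOR D = 0 XNOR 1 = 0
g3 = g1 XOR g2 = 0 XOR 0 = 0
g4 = g1 OR g3 OR F = 0 OR 0 OR 1 = 1
g5 = B XOR g3 = 1 XOR 0 = 1
g8 = g4 XOR F = 1 XOR 1 = 0
g10 = g5 XOR g8 = 1 XOR 0 = 1
g11 = C NAND g3 = 0 NAND 0 = 1
g15 = g1 NAND g10 = 0 NAND 1 = 1
g16 = C OR g15 = 0 OR 1 = 1

g4 = 1; g11 = 1; g16 = 1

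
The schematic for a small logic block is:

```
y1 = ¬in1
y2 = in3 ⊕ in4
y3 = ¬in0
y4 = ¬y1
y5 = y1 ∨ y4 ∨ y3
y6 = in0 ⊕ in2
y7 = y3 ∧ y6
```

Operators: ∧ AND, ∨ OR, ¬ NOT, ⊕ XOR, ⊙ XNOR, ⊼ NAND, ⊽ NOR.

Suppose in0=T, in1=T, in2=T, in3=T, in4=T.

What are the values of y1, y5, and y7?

y1 = NOT in1 = NOT T = F
y3 = NOT in0 = NOT T = F
y4 = NOT y1 = NOT F = T
y5 = y1 OR y4 OR y3 = F OR T OR F = T
y6 = in0 XOR in2 = T XOR T = F
y7 = y3 AND y6 = F AND F = F

y1 = F, y5 = T, y7 = F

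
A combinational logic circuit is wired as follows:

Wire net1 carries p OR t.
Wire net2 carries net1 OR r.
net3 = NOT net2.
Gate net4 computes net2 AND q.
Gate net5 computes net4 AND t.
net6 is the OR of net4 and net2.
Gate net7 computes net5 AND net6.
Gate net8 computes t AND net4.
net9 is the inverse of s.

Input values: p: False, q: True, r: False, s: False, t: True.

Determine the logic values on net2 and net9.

net2 = True, net9 = True

net1 = p OR t = False OR True = True
net2 = net1 OR r = True OR False = True
net9 = NOT s = NOT False = True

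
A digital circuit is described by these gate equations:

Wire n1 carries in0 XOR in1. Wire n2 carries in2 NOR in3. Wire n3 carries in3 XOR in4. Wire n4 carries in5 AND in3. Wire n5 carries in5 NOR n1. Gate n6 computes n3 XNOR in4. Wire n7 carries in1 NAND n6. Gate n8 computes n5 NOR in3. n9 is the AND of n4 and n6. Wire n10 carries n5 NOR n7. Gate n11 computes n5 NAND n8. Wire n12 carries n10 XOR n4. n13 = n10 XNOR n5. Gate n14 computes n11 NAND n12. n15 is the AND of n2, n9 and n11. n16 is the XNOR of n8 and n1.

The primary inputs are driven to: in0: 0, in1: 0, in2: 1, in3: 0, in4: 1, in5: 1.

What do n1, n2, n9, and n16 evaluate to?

n1 = in0 XOR in1 = 0 XOR 0 = 0
n2 = in2 NOR in3 = 1 NOR 0 = 0
n3 = in3 XOR in4 = 0 XOR 1 = 1
n4 = in5 AND in3 = 1 AND 0 = 0
n5 = in5 NOR n1 = 1 NOR 0 = 0
n6 = n3 XNOR in4 = 1 XNOR 1 = 1
n8 = n5 NOR in3 = 0 NOR 0 = 1
n9 = n4 AND n6 = 0 AND 1 = 0
n16 = n8 XNOR n1 = 1 XNOR 0 = 0

n1 = 0; n2 = 0; n9 = 0; n16 = 0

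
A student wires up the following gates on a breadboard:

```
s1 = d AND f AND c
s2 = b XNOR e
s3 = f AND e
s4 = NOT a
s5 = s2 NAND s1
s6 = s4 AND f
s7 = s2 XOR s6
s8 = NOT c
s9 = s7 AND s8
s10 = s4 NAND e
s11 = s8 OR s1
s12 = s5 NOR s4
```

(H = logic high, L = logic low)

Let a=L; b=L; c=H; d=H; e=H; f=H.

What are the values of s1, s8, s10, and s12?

s1 = d AND f AND c = H AND H AND H = H
s2 = b XNOR e = L XNOR H = L
s4 = NOT a = NOT L = H
s5 = s2 NAND s1 = L NAND H = H
s8 = NOT c = NOT H = L
s10 = s4 NAND e = H NAND H = L
s12 = s5 NOR s4 = H NOR H = L

s1 = H, s8 = L, s10 = L, s12 = L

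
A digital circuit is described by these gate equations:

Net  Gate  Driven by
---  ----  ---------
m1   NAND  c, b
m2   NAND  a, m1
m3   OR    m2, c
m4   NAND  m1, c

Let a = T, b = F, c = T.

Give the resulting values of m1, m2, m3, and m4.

m1 = c NAND b = T NAND F = T
m2 = a NAND m1 = T NAND T = F
m3 = m2 OR c = F OR T = T
m4 = m1 NAND c = T NAND T = F

m1 = T, m2 = F, m3 = T, m4 = F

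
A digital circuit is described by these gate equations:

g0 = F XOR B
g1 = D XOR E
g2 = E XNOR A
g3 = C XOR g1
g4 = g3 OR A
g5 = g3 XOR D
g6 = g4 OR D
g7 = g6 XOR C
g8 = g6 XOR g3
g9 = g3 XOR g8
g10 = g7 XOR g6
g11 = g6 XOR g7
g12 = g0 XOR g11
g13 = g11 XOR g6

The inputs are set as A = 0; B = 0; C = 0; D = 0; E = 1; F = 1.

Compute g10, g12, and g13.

g10 = 0; g12 = 1; g13 = 1

g0 = F XOR B = 1 XOR 0 = 1
g1 = D XOR E = 0 XOR 1 = 1
g3 = C XOR g1 = 0 XOR 1 = 1
g4 = g3 OR A = 1 OR 0 = 1
g6 = g4 OR D = 1 OR 0 = 1
g7 = g6 XOR C = 1 XOR 0 = 1
g10 = g7 XOR g6 = 1 XOR 1 = 0
g11 = g6 XOR g7 = 1 XOR 1 = 0
g12 = g0 XOR g11 = 1 XOR 0 = 1
g13 = g11 XOR g6 = 0 XOR 1 = 1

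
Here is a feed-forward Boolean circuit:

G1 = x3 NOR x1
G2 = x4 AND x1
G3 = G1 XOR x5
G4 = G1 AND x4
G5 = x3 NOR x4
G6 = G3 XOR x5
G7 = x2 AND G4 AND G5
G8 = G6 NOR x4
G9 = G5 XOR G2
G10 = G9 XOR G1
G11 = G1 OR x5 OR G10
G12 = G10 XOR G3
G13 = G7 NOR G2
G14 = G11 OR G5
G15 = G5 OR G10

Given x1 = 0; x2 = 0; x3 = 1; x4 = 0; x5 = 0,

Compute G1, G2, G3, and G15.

G1 = x3 NOR x1 = 1 NOR 0 = 0
G2 = x4 AND x1 = 0 AND 0 = 0
G3 = G1 XOR x5 = 0 XOR 0 = 0
G5 = x3 NOR x4 = 1 NOR 0 = 0
G9 = G5 XOR G2 = 0 XOR 0 = 0
G10 = G9 XOR G1 = 0 XOR 0 = 0
G15 = G5 OR G10 = 0 OR 0 = 0

G1 = 0, G2 = 0, G3 = 0, G15 = 0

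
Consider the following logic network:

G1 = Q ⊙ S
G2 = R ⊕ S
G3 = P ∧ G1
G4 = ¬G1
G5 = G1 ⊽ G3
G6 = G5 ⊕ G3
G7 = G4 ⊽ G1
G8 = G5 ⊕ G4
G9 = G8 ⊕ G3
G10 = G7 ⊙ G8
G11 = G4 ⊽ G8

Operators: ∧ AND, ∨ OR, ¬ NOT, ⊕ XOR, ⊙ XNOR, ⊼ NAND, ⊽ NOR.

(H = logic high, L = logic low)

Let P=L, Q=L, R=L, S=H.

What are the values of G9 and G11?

G9 = L  G11 = L

G1 = Q XNOR S = L XNOR H = L
G3 = P AND G1 = L AND L = L
G4 = NOT G1 = NOT L = H
G5 = G1 NOR G3 = L NOR L = H
G8 = G5 XOR G4 = H XOR H = L
G9 = G8 XOR G3 = L XOR L = L
G11 = G4 NOR G8 = H NOR L = L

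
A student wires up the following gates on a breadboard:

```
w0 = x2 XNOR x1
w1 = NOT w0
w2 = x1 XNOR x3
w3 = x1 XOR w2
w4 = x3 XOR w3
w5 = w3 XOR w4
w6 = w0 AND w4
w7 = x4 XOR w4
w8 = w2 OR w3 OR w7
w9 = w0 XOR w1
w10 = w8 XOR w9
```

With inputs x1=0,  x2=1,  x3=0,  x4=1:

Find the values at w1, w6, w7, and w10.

w1 = 1  w6 = 0  w7 = 0  w10 = 0

w0 = x2 XNOR x1 = 1 XNOR 0 = 0
w1 = NOT w0 = NOT 0 = 1
w2 = x1 XNOR x3 = 0 XNOR 0 = 1
w3 = x1 XOR w2 = 0 XOR 1 = 1
w4 = x3 XOR w3 = 0 XOR 1 = 1
w6 = w0 AND w4 = 0 AND 1 = 0
w7 = x4 XOR w4 = 1 XOR 1 = 0
w8 = w2 OR w3 OR w7 = 1 OR 1 OR 0 = 1
w9 = w0 XOR w1 = 0 XOR 1 = 1
w10 = w8 XOR w9 = 1 XOR 1 = 0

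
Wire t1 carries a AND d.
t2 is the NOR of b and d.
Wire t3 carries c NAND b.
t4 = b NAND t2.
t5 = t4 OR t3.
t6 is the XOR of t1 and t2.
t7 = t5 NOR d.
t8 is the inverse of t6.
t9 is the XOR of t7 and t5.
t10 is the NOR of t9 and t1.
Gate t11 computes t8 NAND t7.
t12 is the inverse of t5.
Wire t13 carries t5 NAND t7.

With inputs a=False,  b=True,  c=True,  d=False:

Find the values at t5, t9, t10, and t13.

t5 = True, t9 = True, t10 = False, t13 = True

t1 = a AND d = False AND False = False
t2 = b NOR d = True NOR False = False
t3 = c NAND b = True NAND True = False
t4 = b NAND t2 = True NAND False = True
t5 = t4 OR t3 = True OR False = True
t7 = t5 NOR d = True NOR False = False
t9 = t7 XOR t5 = False XOR True = True
t10 = t9 NOR t1 = True NOR False = False
t13 = t5 NAND t7 = True NAND False = True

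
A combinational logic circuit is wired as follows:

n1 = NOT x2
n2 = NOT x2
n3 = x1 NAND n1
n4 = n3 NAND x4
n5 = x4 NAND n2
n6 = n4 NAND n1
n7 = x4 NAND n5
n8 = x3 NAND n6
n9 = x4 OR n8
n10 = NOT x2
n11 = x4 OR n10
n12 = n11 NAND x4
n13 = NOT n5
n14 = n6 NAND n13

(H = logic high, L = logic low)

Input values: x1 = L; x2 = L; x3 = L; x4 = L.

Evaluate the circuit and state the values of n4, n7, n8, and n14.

n4 = H  n7 = H  n8 = H  n14 = H

n1 = NOT x2 = NOT L = H
n2 = NOT x2 = NOT L = H
n3 = x1 NAND n1 = L NAND H = H
n4 = n3 NAND x4 = H NAND L = H
n5 = x4 NAND n2 = L NAND H = H
n6 = n4 NAND n1 = H NAND H = L
n7 = x4 NAND n5 = L NAND H = H
n8 = x3 NAND n6 = L NAND L = H
n13 = NOT n5 = NOT H = L
n14 = n6 NAND n13 = L NAND L = H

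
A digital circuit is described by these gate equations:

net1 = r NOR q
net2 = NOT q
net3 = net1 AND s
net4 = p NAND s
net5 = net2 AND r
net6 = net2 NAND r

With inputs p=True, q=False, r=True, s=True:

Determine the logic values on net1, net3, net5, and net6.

net1 = False; net3 = False; net5 = True; net6 = False

net1 = r NOR q = True NOR False = False
net2 = NOT q = NOT False = True
net3 = net1 AND s = False AND True = False
net5 = net2 AND r = True AND True = True
net6 = net2 NAND r = True NAND True = False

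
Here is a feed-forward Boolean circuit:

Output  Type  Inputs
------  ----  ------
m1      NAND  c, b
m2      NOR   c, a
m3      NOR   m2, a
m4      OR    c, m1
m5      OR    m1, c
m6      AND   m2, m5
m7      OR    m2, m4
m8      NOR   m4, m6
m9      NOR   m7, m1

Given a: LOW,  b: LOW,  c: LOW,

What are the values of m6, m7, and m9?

m6 = HIGH, m7 = HIGH, m9 = LOW

m1 = c NAND b = LOW NAND LOW = HIGH
m2 = c NOR a = LOW NOR LOW = HIGH
m4 = c OR m1 = LOW OR HIGH = HIGH
m5 = m1 OR c = HIGH OR LOW = HIGH
m6 = m2 AND m5 = HIGH AND HIGH = HIGH
m7 = m2 OR m4 = HIGH OR HIGH = HIGH
m9 = m7 NOR m1 = HIGH NOR HIGH = LOW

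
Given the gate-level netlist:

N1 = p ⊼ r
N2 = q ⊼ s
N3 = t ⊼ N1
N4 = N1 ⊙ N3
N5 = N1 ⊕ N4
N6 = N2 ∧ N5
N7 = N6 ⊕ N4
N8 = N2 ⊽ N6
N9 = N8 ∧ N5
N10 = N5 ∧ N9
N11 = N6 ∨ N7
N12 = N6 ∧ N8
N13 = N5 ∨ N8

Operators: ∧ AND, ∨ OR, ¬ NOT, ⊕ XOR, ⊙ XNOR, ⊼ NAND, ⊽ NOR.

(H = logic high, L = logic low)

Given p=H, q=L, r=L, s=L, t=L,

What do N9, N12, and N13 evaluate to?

N1 = p NAND r = H NAND L = H
N2 = q NAND s = L NAND L = H
N3 = t NAND N1 = L NAND H = H
N4 = N1 XNOR N3 = H XNOR H = H
N5 = N1 XOR N4 = H XOR H = L
N6 = N2 AND N5 = H AND L = L
N8 = N2 NOR N6 = H NOR L = L
N9 = N8 AND N5 = L AND L = L
N12 = N6 AND N8 = L AND L = L
N13 = N5 OR N8 = L OR L = L

N9 = L, N12 = L, N13 = L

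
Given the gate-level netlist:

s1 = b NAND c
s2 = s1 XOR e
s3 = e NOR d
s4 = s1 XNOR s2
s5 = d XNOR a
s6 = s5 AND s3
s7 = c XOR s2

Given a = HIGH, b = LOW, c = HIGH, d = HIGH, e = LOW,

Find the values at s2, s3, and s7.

s1 = b NAND c = LOW NAND HIGH = HIGH
s2 = s1 XOR e = HIGH XOR LOW = HIGH
s3 = e NOR d = LOW NOR HIGH = LOW
s7 = c XOR s2 = HIGH XOR HIGH = LOW

s2 = HIGH, s3 = LOW, s7 = LOW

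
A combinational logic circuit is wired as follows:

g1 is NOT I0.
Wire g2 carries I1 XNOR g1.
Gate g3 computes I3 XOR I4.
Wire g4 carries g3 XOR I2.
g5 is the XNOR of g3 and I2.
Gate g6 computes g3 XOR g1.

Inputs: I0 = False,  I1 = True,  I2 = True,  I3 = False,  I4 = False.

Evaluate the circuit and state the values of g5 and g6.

g1 = NOT I0 = NOT False = True
g3 = I3 XOR I4 = False XOR False = False
g5 = g3 XNOR I2 = False XNOR True = False
g6 = g3 XOR g1 = False XOR True = True

g5 = False; g6 = True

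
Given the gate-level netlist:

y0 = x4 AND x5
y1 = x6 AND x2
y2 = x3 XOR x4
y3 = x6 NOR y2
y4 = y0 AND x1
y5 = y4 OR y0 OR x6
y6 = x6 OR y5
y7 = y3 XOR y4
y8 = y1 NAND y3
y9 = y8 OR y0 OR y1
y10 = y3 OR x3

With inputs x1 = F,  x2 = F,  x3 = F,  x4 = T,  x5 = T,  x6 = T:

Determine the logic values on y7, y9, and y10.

y7 = F  y9 = T  y10 = F

y0 = x4 AND x5 = T AND T = T
y1 = x6 AND x2 = T AND F = F
y2 = x3 XOR x4 = F XOR T = T
y3 = x6 NOR y2 = T NOR T = F
y4 = y0 AND x1 = T AND F = F
y7 = y3 XOR y4 = F XOR F = F
y8 = y1 NAND y3 = F NAND F = T
y9 = y8 OR y0 OR y1 = T OR T OR F = T
y10 = y3 OR x3 = F OR F = F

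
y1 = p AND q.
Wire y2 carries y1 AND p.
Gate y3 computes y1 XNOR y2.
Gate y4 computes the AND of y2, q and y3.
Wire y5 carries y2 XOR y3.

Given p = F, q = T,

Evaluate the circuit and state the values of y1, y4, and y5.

y1 = F; y4 = F; y5 = T

y1 = p AND q = F AND T = F
y2 = y1 AND p = F AND F = F
y3 = y1 XNOR y2 = F XNOR F = T
y4 = y2 AND q AND y3 = F AND T AND T = F
y5 = y2 XOR y3 = F XOR T = T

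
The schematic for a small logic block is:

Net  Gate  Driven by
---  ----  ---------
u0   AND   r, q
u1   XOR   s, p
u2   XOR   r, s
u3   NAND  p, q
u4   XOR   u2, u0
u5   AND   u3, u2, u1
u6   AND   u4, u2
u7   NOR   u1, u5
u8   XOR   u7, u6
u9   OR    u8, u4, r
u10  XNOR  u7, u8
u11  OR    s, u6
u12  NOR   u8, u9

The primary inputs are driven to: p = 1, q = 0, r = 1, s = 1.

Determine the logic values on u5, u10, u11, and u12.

u5 = 0, u10 = 1, u11 = 1, u12 = 0

u0 = r AND q = 1 AND 0 = 0
u1 = s XOR p = 1 XOR 1 = 0
u2 = r XOR s = 1 XOR 1 = 0
u3 = p NAND q = 1 NAND 0 = 1
u4 = u2 XOR u0 = 0 XOR 0 = 0
u5 = u3 AND u2 AND u1 = 1 AND 0 AND 0 = 0
u6 = u4 AND u2 = 0 AND 0 = 0
u7 = u1 NOR u5 = 0 NOR 0 = 1
u8 = u7 XOR u6 = 1 XOR 0 = 1
u9 = u8 OR u4 OR r = 1 OR 0 OR 1 = 1
u10 = u7 XNOR u8 = 1 XNOR 1 = 1
u11 = s OR u6 = 1 OR 0 = 1
u12 = u8 NOR u9 = 1 NOR 1 = 0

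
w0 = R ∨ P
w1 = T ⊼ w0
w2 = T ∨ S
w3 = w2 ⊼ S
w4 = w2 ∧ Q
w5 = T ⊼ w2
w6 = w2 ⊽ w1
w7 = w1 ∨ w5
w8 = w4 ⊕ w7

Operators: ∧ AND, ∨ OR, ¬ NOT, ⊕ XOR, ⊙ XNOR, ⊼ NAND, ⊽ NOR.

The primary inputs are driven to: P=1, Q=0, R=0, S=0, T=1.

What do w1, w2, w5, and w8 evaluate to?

w0 = R OR P = 0 OR 1 = 1
w1 = T NAND w0 = 1 NAND 1 = 0
w2 = T OR S = 1 OR 0 = 1
w4 = w2 AND Q = 1 AND 0 = 0
w5 = T NAND w2 = 1 NAND 1 = 0
w7 = w1 OR w5 = 0 OR 0 = 0
w8 = w4 XOR w7 = 0 XOR 0 = 0

w1 = 0; w2 = 1; w5 = 0; w8 = 0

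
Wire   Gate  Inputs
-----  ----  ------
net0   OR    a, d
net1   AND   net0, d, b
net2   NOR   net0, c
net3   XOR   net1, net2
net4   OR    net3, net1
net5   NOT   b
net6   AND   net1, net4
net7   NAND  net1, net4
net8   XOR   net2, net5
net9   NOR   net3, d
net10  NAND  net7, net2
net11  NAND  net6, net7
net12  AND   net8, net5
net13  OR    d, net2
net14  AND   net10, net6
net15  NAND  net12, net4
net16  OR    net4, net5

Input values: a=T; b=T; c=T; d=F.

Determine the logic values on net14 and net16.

net14 = F  net16 = F

net0 = a OR d = T OR F = T
net1 = net0 AND d AND b = T AND F AND T = F
net2 = net0 NOR c = T NOR T = F
net3 = net1 XOR net2 = F XOR F = F
net4 = net3 OR net1 = F OR F = F
net5 = NOT b = NOT T = F
net6 = net1 AND net4 = F AND F = F
net7 = net1 NAND net4 = F NAND F = T
net10 = net7 NAND net2 = T NAND F = T
net14 = net10 AND net6 = T AND F = F
net16 = net4 OR net5 = F OR F = F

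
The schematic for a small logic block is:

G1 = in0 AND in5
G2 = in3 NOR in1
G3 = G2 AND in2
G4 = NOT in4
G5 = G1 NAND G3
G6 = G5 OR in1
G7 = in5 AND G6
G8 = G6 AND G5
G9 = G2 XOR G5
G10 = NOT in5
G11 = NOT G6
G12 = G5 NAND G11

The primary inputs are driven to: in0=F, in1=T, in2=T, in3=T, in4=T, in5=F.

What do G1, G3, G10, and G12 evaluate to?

G1 = F  G3 = F  G10 = T  G12 = T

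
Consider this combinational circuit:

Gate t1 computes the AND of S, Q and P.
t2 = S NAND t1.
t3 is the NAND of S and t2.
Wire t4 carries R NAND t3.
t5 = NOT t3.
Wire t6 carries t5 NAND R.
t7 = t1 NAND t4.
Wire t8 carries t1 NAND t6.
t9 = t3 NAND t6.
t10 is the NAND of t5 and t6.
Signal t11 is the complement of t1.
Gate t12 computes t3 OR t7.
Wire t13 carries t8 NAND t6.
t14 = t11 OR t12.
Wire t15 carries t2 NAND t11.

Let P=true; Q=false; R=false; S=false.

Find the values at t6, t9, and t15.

t6 = true; t9 = false; t15 = false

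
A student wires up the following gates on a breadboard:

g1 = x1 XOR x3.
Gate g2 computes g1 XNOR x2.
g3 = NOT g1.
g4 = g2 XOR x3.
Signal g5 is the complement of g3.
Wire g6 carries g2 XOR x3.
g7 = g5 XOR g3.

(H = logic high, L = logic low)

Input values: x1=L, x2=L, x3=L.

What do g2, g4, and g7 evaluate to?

g2 = H, g4 = H, g7 = H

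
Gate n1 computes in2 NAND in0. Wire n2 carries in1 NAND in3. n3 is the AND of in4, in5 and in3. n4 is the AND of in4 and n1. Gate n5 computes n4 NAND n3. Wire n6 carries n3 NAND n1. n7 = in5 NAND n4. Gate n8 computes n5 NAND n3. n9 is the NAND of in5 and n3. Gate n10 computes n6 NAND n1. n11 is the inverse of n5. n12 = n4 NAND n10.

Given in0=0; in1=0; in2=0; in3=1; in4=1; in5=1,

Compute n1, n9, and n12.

n1 = in2 NAND in0 = 0 NAND 0 = 1
n3 = in4 AND in5 AND in3 = 1 AND 1 AND 1 = 1
n4 = in4 AND n1 = 1 AND 1 = 1
n6 = n3 NAND n1 = 1 NAND 1 = 0
n9 = in5 NAND n3 = 1 NAND 1 = 0
n10 = n6 NAND n1 = 0 NAND 1 = 1
n12 = n4 NAND n10 = 1 NAND 1 = 0

n1 = 1; n9 = 0; n12 = 0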